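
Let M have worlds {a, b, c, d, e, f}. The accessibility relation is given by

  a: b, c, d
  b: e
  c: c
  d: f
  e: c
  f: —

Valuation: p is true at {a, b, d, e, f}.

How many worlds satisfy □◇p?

a: successors {b, c, d}; ◇p there: b:T, c:F, d:T. ✗
b: successors {e}; ◇p there: e:F. ✗
c: successors {c}; ◇p there: c:F. ✗
d: successors {f}; ◇p there: f:F. ✗
e: successors {c}; ◇p there: c:F. ✗
f: no successors, so □◇p holds vacuously. ✓
Satisfying worlds: {f}.

1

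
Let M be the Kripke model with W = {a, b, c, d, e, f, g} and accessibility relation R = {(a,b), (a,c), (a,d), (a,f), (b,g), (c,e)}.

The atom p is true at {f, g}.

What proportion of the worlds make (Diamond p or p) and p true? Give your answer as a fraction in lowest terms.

a: Diamond p or p is T, p is F. ✗
b: Diamond p or p is T, p is F. ✗
c: Diamond p or p is F, p is F. ✗
d: Diamond p or p is F, p is F. ✗
e: Diamond p or p is F, p is F. ✗
f: Diamond p or p is T, p is T. ✓
g: Diamond p or p is T, p is T. ✓
That's 2 of 7 worlds, so 2/7.

2/7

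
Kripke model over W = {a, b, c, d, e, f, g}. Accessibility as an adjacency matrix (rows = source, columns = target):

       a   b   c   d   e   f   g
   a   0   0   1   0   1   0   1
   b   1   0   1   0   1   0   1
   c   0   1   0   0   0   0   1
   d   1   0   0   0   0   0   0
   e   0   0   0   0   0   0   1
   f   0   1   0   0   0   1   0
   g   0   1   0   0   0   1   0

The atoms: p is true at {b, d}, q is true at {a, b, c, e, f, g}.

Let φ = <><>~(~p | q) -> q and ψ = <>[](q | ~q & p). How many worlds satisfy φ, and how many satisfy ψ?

For <><>~(~p | q) -> q:
a: <><>~(~p | q) is F, q is T. ✓
b: <><>~(~p | q) is F, q is T. ✓
c: <><>~(~p | q) is F, q is T. ✓
d: <><>~(~p | q) is F, q is F. ✓
e: <><>~(~p | q) is F, q is T. ✓
f: <><>~(~p | q) is F, q is T. ✓
g: <><>~(~p | q) is F, q is T. ✓
— 7 worlds.
For <>[](q | ~q & p):
a: successors {c, e, g}; [](q | ~q & p) there: c:T, e:T, g:T. ✓
b: successors {a, c, e, g}; [](q | ~q & p) there: a:T, c:T, e:T, g:T. ✓
c: successors {b, g}; [](q | ~q & p) there: b:T, g:T. ✓
d: successors {a}; [](q | ~q & p) there: a:T. ✓
e: successors {g}; [](q | ~q & p) there: g:T. ✓
f: successors {b, f}; [](q | ~q & p) there: b:T, f:T. ✓
g: successors {b, f}; [](q | ~q & p) there: b:T, f:T. ✓
— 7 worlds.

7 and 7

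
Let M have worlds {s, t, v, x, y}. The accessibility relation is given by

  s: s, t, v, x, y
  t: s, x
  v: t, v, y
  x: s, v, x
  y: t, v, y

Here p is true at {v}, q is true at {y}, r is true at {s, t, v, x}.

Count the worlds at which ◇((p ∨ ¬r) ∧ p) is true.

4

s: successors {s, t, v, x, y}; (p ∨ ¬r) ∧ p there: s:F, t:F, v:T, x:F, y:F. ✓
t: successors {s, x}; (p ∨ ¬r) ∧ p there: s:F, x:F. ✗
v: successors {t, v, y}; (p ∨ ¬r) ∧ p there: t:F, v:T, y:F. ✓
x: successors {s, v, x}; (p ∨ ¬r) ∧ p there: s:F, v:T, x:F. ✓
y: successors {t, v, y}; (p ∨ ¬r) ∧ p there: t:F, v:T, y:F. ✓
Satisfying worlds: {s, v, x, y}.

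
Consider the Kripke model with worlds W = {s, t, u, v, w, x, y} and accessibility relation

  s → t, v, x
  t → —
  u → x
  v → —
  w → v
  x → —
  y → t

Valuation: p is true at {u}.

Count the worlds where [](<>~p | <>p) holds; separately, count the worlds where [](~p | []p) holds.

For [](<>~p | <>p):
s: successors {t, v, x}; <>~p | <>p there: t:F, v:F, x:F. ✗
t: no successors, so [](<>~p | <>p) holds vacuously. ✓
u: successors {x}; <>~p | <>p there: x:F. ✗
v: no successors, so [](<>~p | <>p) holds vacuously. ✓
w: successors {v}; <>~p | <>p there: v:F. ✗
x: no successors, so [](<>~p | <>p) holds vacuously. ✓
y: successors {t}; <>~p | <>p there: t:F. ✗
— 3 worlds.
For [](~p | []p):
s: successors {t, v, x}; ~p | []p there: t:T, v:T, x:T. ✓
t: no successors, so [](~p | []p) holds vacuously. ✓
u: successors {x}; ~p | []p there: x:T. ✓
v: no successors, so [](~p | []p) holds vacuously. ✓
w: successors {v}; ~p | []p there: v:T. ✓
x: no successors, so [](~p | []p) holds vacuously. ✓
y: successors {t}; ~p | []p there: t:T. ✓
— 7 worlds.

3 and 7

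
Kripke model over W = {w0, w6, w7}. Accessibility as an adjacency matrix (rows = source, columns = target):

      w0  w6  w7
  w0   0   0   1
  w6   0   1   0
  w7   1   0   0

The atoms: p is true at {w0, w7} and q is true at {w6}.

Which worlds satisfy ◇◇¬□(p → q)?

w0: successors {w7}; ◇¬□(p → q) there: w7:T. ✓
w6: successors {w6}; ◇¬□(p → q) there: w6:F. ✗
w7: successors {w0}; ◇¬□(p → q) there: w0:T. ✓

{w0, w7}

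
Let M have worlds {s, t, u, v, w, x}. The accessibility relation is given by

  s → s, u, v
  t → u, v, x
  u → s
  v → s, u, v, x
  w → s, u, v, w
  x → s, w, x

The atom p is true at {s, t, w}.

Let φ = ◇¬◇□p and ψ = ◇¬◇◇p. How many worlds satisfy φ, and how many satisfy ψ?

For ◇¬◇□p:
s: successors {s, u, v}; ¬◇□p there: s:F, u:T, v:F. ✓
t: successors {u, v, x}; ¬◇□p there: u:T, v:F, x:T. ✓
u: successors {s}; ¬◇□p there: s:F. ✗
v: successors {s, u, v, x}; ¬◇□p there: s:F, u:T, v:F, x:T. ✓
w: successors {s, u, v, w}; ¬◇□p there: s:F, u:T, v:F, w:F. ✓
x: successors {s, w, x}; ¬◇□p there: s:F, w:F, x:T. ✓
— 5 worlds.
For ◇¬◇◇p:
s: successors {s, u, v}; ¬◇◇p there: s:F, u:F, v:F. ✗
t: successors {u, v, x}; ¬◇◇p there: u:F, v:F, x:F. ✗
u: successors {s}; ¬◇◇p there: s:F. ✗
v: successors {s, u, v, x}; ¬◇◇p there: s:F, u:F, v:F, x:F. ✗
w: successors {s, u, v, w}; ¬◇◇p there: s:F, u:F, v:F, w:F. ✗
x: successors {s, w, x}; ¬◇◇p there: s:F, w:F, x:F. ✗
— 0 worlds.

5 and 0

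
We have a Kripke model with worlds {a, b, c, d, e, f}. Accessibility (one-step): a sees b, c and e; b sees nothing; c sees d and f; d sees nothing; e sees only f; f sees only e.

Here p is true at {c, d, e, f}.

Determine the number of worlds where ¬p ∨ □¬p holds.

a: ¬p is T, □¬p is F. ✓
b: ¬p is T, □¬p is T. ✓
c: ¬p is F, □¬p is F. ✗
d: ¬p is F, □¬p is T. ✓
e: ¬p is F, □¬p is F. ✗
f: ¬p is F, □¬p is F. ✗
Satisfying worlds: {a, b, d}.

3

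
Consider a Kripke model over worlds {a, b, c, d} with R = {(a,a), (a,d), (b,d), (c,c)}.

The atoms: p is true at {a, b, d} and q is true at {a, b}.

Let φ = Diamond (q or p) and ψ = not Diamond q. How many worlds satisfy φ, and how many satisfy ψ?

2 and 3

For Diamond (q or p):
a: successors {a, d}; q or p there: a:T, d:T. ✓
b: successors {d}; q or p there: d:T. ✓
c: successors {c}; q or p there: c:F. ✗
d: no successors, so Diamond (q or p) fails. ✗
— 2 worlds.
For not Diamond q:
a: Diamond q is T. ✗
b: Diamond q is F. ✓
c: Diamond q is F. ✓
d: Diamond q is F. ✓
— 3 worlds.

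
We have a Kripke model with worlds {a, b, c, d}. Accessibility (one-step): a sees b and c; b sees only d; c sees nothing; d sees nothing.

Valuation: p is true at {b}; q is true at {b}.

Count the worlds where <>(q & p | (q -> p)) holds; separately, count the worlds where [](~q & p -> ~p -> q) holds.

For <>(q & p | (q -> p)):
a: successors {b, c}; q & p | (q -> p) there: b:T, c:T. ✓
b: successors {d}; q & p | (q -> p) there: d:T. ✓
c: no successors, so <>(q & p | (q -> p)) fails. ✗
d: no successors, so <>(q & p | (q -> p)) fails. ✗
— 2 worlds.
For [](~q & p -> ~p -> q):
a: successors {b, c}; ~q & p -> ~p -> q there: b:T, c:T. ✓
b: successors {d}; ~q & p -> ~p -> q there: d:T. ✓
c: no successors, so [](~q & p -> ~p -> q) holds vacuously. ✓
d: no successors, so [](~q & p -> ~p -> q) holds vacuously. ✓
— 4 worlds.

2 and 4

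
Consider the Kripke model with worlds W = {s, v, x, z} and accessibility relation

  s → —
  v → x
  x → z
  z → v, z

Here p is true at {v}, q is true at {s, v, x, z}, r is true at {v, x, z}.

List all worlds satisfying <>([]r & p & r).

{z}

s: no successors, so <>([]r & p & r) fails. ✗
v: successors {x}; []r & p & r there: x:F. ✗
x: successors {z}; []r & p & r there: z:F. ✗
z: successors {v, z}; []r & p & r there: v:T, z:F. ✓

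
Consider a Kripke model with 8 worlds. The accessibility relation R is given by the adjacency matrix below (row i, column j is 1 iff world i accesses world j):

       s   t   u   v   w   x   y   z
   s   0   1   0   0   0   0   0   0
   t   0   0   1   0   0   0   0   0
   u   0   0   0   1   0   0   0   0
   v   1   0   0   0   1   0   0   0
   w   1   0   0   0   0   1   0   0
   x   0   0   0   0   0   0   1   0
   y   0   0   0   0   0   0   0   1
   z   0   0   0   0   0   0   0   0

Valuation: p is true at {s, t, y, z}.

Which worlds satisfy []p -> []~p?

s: []p is T, []~p is F. ✗
t: []p is F, []~p is T. ✓
u: []p is F, []~p is T. ✓
v: []p is F, []~p is F. ✓
w: []p is F, []~p is F. ✓
x: []p is T, []~p is F. ✗
y: []p is T, []~p is F. ✗
z: []p is T, []~p is T. ✓

{t, u, v, w, z}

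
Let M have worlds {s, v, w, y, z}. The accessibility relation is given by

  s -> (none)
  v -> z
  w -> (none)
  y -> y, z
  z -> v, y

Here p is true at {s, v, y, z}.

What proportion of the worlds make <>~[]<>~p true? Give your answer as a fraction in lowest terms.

s: no successors, so <>~[]<>~p fails. ✗
v: successors {z}; ~[]<>~p there: z:T. ✓
w: no successors, so <>~[]<>~p fails. ✗
y: successors {y, z}; ~[]<>~p there: y:T, z:T. ✓
z: successors {v, y}; ~[]<>~p there: v:T, y:T. ✓
That's 3 of 5 worlds, so 3/5.

3/5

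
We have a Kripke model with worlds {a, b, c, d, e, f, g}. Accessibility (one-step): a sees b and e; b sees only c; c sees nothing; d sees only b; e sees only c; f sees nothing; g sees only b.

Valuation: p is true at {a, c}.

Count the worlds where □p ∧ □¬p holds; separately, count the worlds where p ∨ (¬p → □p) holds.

2 and 5

For □p ∧ □¬p:
a: □p is F, □¬p is T. ✗
b: □p is T, □¬p is F. ✗
c: □p is T, □¬p is T. ✓
d: □p is F, □¬p is T. ✗
e: □p is T, □¬p is F. ✗
f: □p is T, □¬p is T. ✓
g: □p is F, □¬p is T. ✗
— 2 worlds.
For p ∨ (¬p → □p):
a: p is T, ¬p → □p is T. ✓
b: p is F, ¬p → □p is T. ✓
c: p is T, ¬p → □p is T. ✓
d: p is F, ¬p → □p is F. ✗
e: p is F, ¬p → □p is T. ✓
f: p is F, ¬p → □p is T. ✓
g: p is F, ¬p → □p is F. ✗
— 5 worlds.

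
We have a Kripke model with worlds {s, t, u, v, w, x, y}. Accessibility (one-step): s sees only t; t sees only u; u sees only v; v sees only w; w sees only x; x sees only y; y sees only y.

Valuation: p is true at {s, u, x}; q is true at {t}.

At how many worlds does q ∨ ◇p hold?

2

s: q is F, ◇p is F. ✗
t: q is T, ◇p is T. ✓
u: q is F, ◇p is F. ✗
v: q is F, ◇p is F. ✗
w: q is F, ◇p is T. ✓
x: q is F, ◇p is F. ✗
y: q is F, ◇p is F. ✗
Satisfying worlds: {t, w}.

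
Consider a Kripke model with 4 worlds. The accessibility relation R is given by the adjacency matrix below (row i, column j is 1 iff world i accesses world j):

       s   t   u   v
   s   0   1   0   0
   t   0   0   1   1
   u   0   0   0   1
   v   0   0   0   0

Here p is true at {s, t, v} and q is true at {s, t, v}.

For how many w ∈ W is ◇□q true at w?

2

s: successors {t}; □q there: t:F. ✗
t: successors {u, v}; □q there: u:T, v:T. ✓
u: successors {v}; □q there: v:T. ✓
v: no successors, so ◇□q fails. ✗
Satisfying worlds: {t, u}.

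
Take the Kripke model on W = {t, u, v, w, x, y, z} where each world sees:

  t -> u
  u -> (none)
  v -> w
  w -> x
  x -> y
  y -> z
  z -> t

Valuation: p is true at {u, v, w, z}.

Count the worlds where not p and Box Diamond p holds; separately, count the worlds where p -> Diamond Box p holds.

1 and 4

For not p and Box Diamond p:
t: not p is T, Box Diamond p is F. ✗
u: not p is F, Box Diamond p is T. ✗
v: not p is F, Box Diamond p is F. ✗
w: not p is F, Box Diamond p is F. ✗
x: not p is T, Box Diamond p is T. ✓
y: not p is T, Box Diamond p is F. ✗
z: not p is F, Box Diamond p is T. ✗
— 1 world.
For p -> Diamond Box p:
t: p is F, Diamond Box p is T. ✓
u: p is T, Diamond Box p is F. ✗
v: p is T, Diamond Box p is F. ✗
w: p is T, Diamond Box p is F. ✗
x: p is F, Diamond Box p is T. ✓
y: p is F, Diamond Box p is F. ✓
z: p is T, Diamond Box p is T. ✓
— 4 worlds.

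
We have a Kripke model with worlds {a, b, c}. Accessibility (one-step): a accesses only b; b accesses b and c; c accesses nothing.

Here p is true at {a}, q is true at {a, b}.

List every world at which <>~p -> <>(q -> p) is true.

{b, c}

a: <>~p is T, <>(q -> p) is F. ✗
b: <>~p is T, <>(q -> p) is T. ✓
c: <>~p is F, <>(q -> p) is F. ✓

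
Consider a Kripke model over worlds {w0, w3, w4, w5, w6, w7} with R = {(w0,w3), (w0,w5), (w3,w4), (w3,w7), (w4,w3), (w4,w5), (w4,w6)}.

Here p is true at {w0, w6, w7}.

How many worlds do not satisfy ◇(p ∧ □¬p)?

w0: successors {w3, w5}; p ∧ □¬p there: w3:F, w5:F. ✗
w3: successors {w4, w7}; p ∧ □¬p there: w4:F, w7:T. ✓
w4: successors {w3, w5, w6}; p ∧ □¬p there: w3:F, w5:F, w6:T. ✓
w5: no successors, so ◇(p ∧ □¬p) fails. ✗
w6: no successors, so ◇(p ∧ □¬p) fails. ✗
w7: no successors, so ◇(p ∧ □¬p) fails. ✗
Satisfying worlds: {w3, w4}.
So ◇(p ∧ □¬p) fails at the other 4 worlds.

4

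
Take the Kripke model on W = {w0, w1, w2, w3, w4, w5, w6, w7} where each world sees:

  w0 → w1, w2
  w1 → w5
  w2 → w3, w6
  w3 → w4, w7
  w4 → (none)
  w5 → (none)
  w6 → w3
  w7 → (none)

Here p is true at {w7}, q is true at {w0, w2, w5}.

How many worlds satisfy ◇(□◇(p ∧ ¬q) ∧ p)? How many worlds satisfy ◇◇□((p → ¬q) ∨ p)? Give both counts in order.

For ◇(□◇(p ∧ ¬q) ∧ p):
w0: successors {w1, w2}; □◇(p ∧ ¬q) ∧ p there: w1:F, w2:F. ✗
w1: successors {w5}; □◇(p ∧ ¬q) ∧ p there: w5:F. ✗
w2: successors {w3, w6}; □◇(p ∧ ¬q) ∧ p there: w3:F, w6:F. ✗
w3: successors {w4, w7}; □◇(p ∧ ¬q) ∧ p there: w4:F, w7:T. ✓
w4: no successors, so ◇(□◇(p ∧ ¬q) ∧ p) fails. ✗
w5: no successors, so ◇(□◇(p ∧ ¬q) ∧ p) fails. ✗
w6: successors {w3}; □◇(p ∧ ¬q) ∧ p there: w3:F. ✗
w7: no successors, so ◇(□◇(p ∧ ¬q) ∧ p) fails. ✗
— 1 world.
For ◇◇□((p → ¬q) ∨ p):
w0: successors {w1, w2}; ◇□((p → ¬q) ∨ p) there: w1:T, w2:T. ✓
w1: successors {w5}; ◇□((p → ¬q) ∨ p) there: w5:F. ✗
w2: successors {w3, w6}; ◇□((p → ¬q) ∨ p) there: w3:T, w6:T. ✓
w3: successors {w4, w7}; ◇□((p → ¬q) ∨ p) there: w4:F, w7:F. ✗
w4: no successors, so ◇◇□((p → ¬q) ∨ p) fails. ✗
w5: no successors, so ◇◇□((p → ¬q) ∨ p) fails. ✗
w6: successors {w3}; ◇□((p → ¬q) ∨ p) there: w3:T. ✓
w7: no successors, so ◇◇□((p → ¬q) ∨ p) fails. ✗
— 3 worlds.

1 and 3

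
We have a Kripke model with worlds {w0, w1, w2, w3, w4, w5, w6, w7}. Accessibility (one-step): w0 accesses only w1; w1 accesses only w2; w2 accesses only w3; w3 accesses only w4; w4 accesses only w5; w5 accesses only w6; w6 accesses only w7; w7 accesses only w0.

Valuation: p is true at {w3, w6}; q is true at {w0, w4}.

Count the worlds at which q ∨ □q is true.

w0: q is T, □q is F. ✓
w1: q is F, □q is F. ✗
w2: q is F, □q is F. ✗
w3: q is F, □q is T. ✓
w4: q is T, □q is F. ✓
w5: q is F, □q is F. ✗
w6: q is F, □q is F. ✗
w7: q is F, □q is T. ✓
Satisfying worlds: {w0, w3, w4, w7}.

4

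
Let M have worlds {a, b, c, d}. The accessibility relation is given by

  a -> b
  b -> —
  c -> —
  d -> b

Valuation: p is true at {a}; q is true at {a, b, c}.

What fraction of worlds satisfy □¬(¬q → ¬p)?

1/2

a: successors {b}; ¬(¬q → ¬p) there: b:F. ✗
b: no successors, so □¬(¬q → ¬p) holds vacuously. ✓
c: no successors, so □¬(¬q → ¬p) holds vacuously. ✓
d: successors {b}; ¬(¬q → ¬p) there: b:F. ✗
That's 2 of 4 worlds, so 2/4 = 1/2.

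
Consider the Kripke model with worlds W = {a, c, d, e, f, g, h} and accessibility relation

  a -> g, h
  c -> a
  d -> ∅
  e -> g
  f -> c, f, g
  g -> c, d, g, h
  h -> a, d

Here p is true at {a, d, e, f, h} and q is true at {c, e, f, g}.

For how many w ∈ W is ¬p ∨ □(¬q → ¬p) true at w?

5

a: ¬p is F, □(¬q → ¬p) is F. ✗
c: ¬p is T, □(¬q → ¬p) is F. ✓
d: ¬p is F, □(¬q → ¬p) is T. ✓
e: ¬p is F, □(¬q → ¬p) is T. ✓
f: ¬p is F, □(¬q → ¬p) is T. ✓
g: ¬p is T, □(¬q → ¬p) is F. ✓
h: ¬p is F, □(¬q → ¬p) is F. ✗
Satisfying worlds: {c, d, e, f, g}.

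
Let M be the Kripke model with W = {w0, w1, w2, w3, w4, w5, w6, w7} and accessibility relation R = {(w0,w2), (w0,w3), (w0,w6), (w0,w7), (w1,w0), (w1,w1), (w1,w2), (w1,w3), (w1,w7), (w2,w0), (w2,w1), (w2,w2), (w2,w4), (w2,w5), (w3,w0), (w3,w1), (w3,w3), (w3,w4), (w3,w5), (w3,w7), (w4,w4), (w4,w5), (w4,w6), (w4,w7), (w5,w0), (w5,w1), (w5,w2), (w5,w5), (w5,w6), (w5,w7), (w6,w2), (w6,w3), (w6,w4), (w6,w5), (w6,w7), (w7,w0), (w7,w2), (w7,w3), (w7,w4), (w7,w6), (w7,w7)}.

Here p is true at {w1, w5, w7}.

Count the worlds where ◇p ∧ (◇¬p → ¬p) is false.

w0: ◇p is T, ◇¬p → ¬p is T. ✓
w1: ◇p is T, ◇¬p → ¬p is F. ✗
w2: ◇p is T, ◇¬p → ¬p is T. ✓
w3: ◇p is T, ◇¬p → ¬p is T. ✓
w4: ◇p is T, ◇¬p → ¬p is T. ✓
w5: ◇p is T, ◇¬p → ¬p is F. ✗
w6: ◇p is T, ◇¬p → ¬p is T. ✓
w7: ◇p is T, ◇¬p → ¬p is F. ✗
Satisfying worlds: {w0, w2, w3, w4, w6}.
So ◇p ∧ (◇¬p → ¬p) fails at the other 3 worlds.

3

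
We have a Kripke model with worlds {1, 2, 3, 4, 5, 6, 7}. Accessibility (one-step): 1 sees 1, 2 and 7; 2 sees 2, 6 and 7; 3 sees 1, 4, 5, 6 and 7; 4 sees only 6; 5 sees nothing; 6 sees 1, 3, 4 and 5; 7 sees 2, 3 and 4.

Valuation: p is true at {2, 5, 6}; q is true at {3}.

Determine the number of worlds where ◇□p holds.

3

1: successors {1, 2, 7}; □p there: 1:F, 2:F, 7:F. ✗
2: successors {2, 6, 7}; □p there: 2:F, 6:F, 7:F. ✗
3: successors {1, 4, 5, 6, 7}; □p there: 1:F, 4:T, 5:T, 6:F, 7:F. ✓
4: successors {6}; □p there: 6:F. ✗
5: no successors, so ◇□p fails. ✗
6: successors {1, 3, 4, 5}; □p there: 1:F, 3:F, 4:T, 5:T. ✓
7: successors {2, 3, 4}; □p there: 2:F, 3:F, 4:T. ✓
Satisfying worlds: {3, 6, 7}.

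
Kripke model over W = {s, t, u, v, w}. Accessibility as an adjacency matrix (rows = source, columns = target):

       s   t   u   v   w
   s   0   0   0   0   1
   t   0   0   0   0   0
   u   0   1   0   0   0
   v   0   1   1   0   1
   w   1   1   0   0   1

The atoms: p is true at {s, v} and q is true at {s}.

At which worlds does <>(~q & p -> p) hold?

s: successors {w}; ~q & p -> p there: w:T. ✓
t: no successors, so <>(~q & p -> p) fails. ✗
u: successors {t}; ~q & p -> p there: t:T. ✓
v: successors {t, u, w}; ~q & p -> p there: t:T, u:T, w:T. ✓
w: successors {s, t, w}; ~q & p -> p there: s:T, t:T, w:T. ✓

{s, u, v, w}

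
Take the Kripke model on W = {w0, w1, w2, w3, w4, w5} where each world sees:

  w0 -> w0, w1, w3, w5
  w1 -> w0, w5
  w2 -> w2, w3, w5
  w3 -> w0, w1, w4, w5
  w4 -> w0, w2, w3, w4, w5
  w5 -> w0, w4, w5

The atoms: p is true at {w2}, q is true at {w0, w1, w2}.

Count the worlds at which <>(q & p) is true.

w0: successors {w0, w1, w3, w5}; q & p there: w0:F, w1:F, w3:F, w5:F. ✗
w1: successors {w0, w5}; q & p there: w0:F, w5:F. ✗
w2: successors {w2, w3, w5}; q & p there: w2:T, w3:F, w5:F. ✓
w3: successors {w0, w1, w4, w5}; q & p there: w0:F, w1:F, w4:F, w5:F. ✗
w4: successors {w0, w2, w3, w4, w5}; q & p there: w0:F, w2:T, w3:F, w4:F, w5:F. ✓
w5: successors {w0, w4, w5}; q & p there: w0:F, w4:F, w5:F. ✗
Satisfying worlds: {w2, w4}.

2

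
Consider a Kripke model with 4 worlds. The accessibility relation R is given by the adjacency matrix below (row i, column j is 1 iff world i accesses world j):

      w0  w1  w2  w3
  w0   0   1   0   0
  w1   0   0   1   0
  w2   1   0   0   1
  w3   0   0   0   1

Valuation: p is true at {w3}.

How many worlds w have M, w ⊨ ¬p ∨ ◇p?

w0: ¬p is T, ◇p is F. ✓
w1: ¬p is T, ◇p is F. ✓
w2: ¬p is T, ◇p is T. ✓
w3: ¬p is F, ◇p is T. ✓
Satisfying worlds: {w0, w1, w2, w3}.

4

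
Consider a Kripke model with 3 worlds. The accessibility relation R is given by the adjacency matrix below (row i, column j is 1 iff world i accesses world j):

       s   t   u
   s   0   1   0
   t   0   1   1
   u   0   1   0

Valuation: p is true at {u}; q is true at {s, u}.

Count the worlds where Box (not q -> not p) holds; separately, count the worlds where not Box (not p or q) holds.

3 and 0

For Box (not q -> not p):
s: successors {t}; not q -> not p there: t:T. ✓
t: successors {t, u}; not q -> not p there: t:T, u:T. ✓
u: successors {t}; not q -> not p there: t:T. ✓
— 3 worlds.
For not Box (not p or q):
s: Box (not p or q) is T. ✗
t: Box (not p or q) is T. ✗
u: Box (not p or q) is T. ✗
— 0 worlds.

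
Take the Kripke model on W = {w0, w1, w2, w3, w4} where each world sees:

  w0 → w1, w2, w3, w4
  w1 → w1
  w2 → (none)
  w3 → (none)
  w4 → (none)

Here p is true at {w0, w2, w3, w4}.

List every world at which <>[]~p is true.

{w0, w1}

w0: successors {w1, w2, w3, w4}; []~p there: w1:T, w2:T, w3:T, w4:T. ✓
w1: successors {w1}; []~p there: w1:T. ✓
w2: no successors, so <>[]~p fails. ✗
w3: no successors, so <>[]~p fails. ✗
w4: no successors, so <>[]~p fails. ✗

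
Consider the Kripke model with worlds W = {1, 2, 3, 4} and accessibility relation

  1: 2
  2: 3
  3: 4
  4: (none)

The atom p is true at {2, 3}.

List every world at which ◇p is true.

1: successors {2}; p there: 2:T. ✓
2: successors {3}; p there: 3:T. ✓
3: successors {4}; p there: 4:F. ✗
4: no successors, so ◇p fails. ✗

{1, 2}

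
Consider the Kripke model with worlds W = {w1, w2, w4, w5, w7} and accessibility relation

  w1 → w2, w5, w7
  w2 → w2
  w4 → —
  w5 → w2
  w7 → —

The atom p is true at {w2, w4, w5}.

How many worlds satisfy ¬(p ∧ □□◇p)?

w1: p ∧ □□◇p is F. ✓
w2: p ∧ □□◇p is T. ✗
w4: p ∧ □□◇p is T. ✗
w5: p ∧ □□◇p is T. ✗
w7: p ∧ □□◇p is F. ✓
Satisfying worlds: {w1, w7}.

2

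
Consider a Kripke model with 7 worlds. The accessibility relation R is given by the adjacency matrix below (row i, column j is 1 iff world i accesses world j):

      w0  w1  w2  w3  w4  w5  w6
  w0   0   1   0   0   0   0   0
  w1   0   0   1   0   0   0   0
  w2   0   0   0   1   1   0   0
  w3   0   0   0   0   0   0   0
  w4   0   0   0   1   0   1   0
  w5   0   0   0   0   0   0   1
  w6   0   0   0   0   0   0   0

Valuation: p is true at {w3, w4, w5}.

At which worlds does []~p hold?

w0: successors {w1}; ~p there: w1:T. ✓
w1: successors {w2}; ~p there: w2:T. ✓
w2: successors {w3, w4}; ~p there: w3:F, w4:F. ✗
w3: no successors, so []~p holds vacuously. ✓
w4: successors {w3, w5}; ~p there: w3:F, w5:F. ✗
w5: successors {w6}; ~p there: w6:T. ✓
w6: no successors, so []~p holds vacuously. ✓

{w0, w1, w3, w5, w6}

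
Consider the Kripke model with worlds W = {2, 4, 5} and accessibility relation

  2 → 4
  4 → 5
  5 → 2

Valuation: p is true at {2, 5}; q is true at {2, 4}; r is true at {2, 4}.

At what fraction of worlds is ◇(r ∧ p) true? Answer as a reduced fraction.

2: successors {4}; r ∧ p there: 4:F. ✗
4: successors {5}; r ∧ p there: 5:F. ✗
5: successors {2}; r ∧ p there: 2:T. ✓
That's 1 of 3 worlds, so 1/3.

1/3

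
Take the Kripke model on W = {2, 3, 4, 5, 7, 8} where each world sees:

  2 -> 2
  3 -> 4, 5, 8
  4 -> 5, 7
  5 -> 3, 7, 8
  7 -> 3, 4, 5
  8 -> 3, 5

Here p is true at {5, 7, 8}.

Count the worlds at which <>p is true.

5

2: successors {2}; p there: 2:F. ✗
3: successors {4, 5, 8}; p there: 4:F, 5:T, 8:T. ✓
4: successors {5, 7}; p there: 5:T, 7:T. ✓
5: successors {3, 7, 8}; p there: 3:F, 7:T, 8:T. ✓
7: successors {3, 4, 5}; p there: 3:F, 4:F, 5:T. ✓
8: successors {3, 5}; p there: 3:F, 5:T. ✓
Satisfying worlds: {3, 4, 5, 7, 8}.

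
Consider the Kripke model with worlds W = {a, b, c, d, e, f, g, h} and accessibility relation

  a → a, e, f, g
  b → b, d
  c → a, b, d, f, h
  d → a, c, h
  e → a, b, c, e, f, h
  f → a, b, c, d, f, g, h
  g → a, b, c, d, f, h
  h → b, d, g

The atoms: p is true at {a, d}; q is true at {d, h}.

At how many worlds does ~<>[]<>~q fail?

8

a: <>[]<>~q is T. ✗
b: <>[]<>~q is T. ✗
c: <>[]<>~q is T. ✗
d: <>[]<>~q is T. ✗
e: <>[]<>~q is T. ✗
f: <>[]<>~q is T. ✗
g: <>[]<>~q is T. ✗
h: <>[]<>~q is T. ✗
Satisfying worlds: ∅.
So ~<>[]<>~q fails at the other 8 worlds.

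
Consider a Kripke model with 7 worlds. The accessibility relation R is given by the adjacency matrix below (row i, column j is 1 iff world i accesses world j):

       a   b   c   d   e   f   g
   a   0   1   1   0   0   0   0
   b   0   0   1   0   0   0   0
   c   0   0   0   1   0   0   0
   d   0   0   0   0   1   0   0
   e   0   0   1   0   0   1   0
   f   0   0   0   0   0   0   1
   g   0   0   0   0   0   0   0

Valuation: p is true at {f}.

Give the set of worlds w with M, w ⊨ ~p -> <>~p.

{a, b, c, d, e, f}

a: ~p is T, <>~p is T. ✓
b: ~p is T, <>~p is T. ✓
c: ~p is T, <>~p is T. ✓
d: ~p is T, <>~p is T. ✓
e: ~p is T, <>~p is T. ✓
f: ~p is F, <>~p is T. ✓
g: ~p is T, <>~p is F. ✗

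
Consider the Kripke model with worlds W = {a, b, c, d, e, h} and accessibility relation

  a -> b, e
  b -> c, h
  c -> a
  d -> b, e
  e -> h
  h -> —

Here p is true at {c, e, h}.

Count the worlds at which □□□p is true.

3

a: successors {b, e}; □□p there: b:F, e:T. ✗
b: successors {c, h}; □□p there: c:F, h:T. ✗
c: successors {a}; □□p there: a:T. ✓
d: successors {b, e}; □□p there: b:F, e:T. ✗
e: successors {h}; □□p there: h:T. ✓
h: no successors, so □□□p holds vacuously. ✓
Satisfying worlds: {c, e, h}.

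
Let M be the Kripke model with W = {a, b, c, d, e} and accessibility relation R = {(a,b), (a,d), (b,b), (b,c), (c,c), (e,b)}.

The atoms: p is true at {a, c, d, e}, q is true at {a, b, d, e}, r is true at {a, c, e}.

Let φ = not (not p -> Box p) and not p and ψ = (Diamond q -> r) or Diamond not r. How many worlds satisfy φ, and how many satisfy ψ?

For not (not p -> Box p) and not p:
a: not (not p -> Box p) is F, not p is F. ✗
b: not (not p -> Box p) is T, not p is T. ✓
c: not (not p -> Box p) is F, not p is F. ✗
d: not (not p -> Box p) is F, not p is F. ✗
e: not (not p -> Box p) is F, not p is F. ✗
— 1 world.
For (Diamond q -> r) or Diamond not r:
a: Diamond q -> r is T, Diamond not r is T. ✓
b: Diamond q -> r is F, Diamond not r is T. ✓
c: Diamond q -> r is T, Diamond not r is F. ✓
d: Diamond q -> r is T, Diamond not r is F. ✓
e: Diamond q -> r is T, Diamond not r is T. ✓
— 5 worlds.

1 and 5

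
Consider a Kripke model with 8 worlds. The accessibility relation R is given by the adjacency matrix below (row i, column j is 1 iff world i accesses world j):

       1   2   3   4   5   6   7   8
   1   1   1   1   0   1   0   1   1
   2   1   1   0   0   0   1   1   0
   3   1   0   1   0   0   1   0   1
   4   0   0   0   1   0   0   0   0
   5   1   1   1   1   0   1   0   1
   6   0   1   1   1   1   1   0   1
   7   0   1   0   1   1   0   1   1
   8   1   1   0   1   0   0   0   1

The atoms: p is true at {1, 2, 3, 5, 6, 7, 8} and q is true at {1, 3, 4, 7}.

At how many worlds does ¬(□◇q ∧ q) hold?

1: □◇q ∧ q is T. ✗
2: □◇q ∧ q is F. ✓
3: □◇q ∧ q is T. ✗
4: □◇q ∧ q is T. ✗
5: □◇q ∧ q is F. ✓
6: □◇q ∧ q is F. ✓
7: □◇q ∧ q is T. ✗
8: □◇q ∧ q is F. ✓
Satisfying worlds: {2, 5, 6, 8}.

4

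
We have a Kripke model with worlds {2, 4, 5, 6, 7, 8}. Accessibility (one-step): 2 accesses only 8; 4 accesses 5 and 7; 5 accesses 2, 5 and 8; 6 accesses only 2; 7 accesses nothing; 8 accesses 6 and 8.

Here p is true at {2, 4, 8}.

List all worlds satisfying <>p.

{2, 5, 6, 8}

2: successors {8}; p there: 8:T. ✓
4: successors {5, 7}; p there: 5:F, 7:F. ✗
5: successors {2, 5, 8}; p there: 2:T, 5:F, 8:T. ✓
6: successors {2}; p there: 2:T. ✓
7: no successors, so <>p fails. ✗
8: successors {6, 8}; p there: 6:F, 8:T. ✓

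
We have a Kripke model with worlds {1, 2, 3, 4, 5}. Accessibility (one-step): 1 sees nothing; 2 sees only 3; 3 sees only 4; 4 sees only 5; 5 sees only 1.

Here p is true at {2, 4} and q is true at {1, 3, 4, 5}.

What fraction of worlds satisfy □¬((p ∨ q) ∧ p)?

4/5

1: no successors, so □¬((p ∨ q) ∧ p) holds vacuously. ✓
2: successors {3}; ¬((p ∨ q) ∧ p) there: 3:T. ✓
3: successors {4}; ¬((p ∨ q) ∧ p) there: 4:F. ✗
4: successors {5}; ¬((p ∨ q) ∧ p) there: 5:T. ✓
5: successors {1}; ¬((p ∨ q) ∧ p) there: 1:T. ✓
That's 4 of 5 worlds, so 4/5.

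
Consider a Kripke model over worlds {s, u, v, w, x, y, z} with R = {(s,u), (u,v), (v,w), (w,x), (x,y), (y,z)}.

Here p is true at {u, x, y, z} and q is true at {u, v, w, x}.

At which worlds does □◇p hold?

s: successors {u}; ◇p there: u:F. ✗
u: successors {v}; ◇p there: v:F. ✗
v: successors {w}; ◇p there: w:T. ✓
w: successors {x}; ◇p there: x:T. ✓
x: successors {y}; ◇p there: y:T. ✓
y: successors {z}; ◇p there: z:F. ✗
z: no successors, so □◇p holds vacuously. ✓

{v, w, x, z}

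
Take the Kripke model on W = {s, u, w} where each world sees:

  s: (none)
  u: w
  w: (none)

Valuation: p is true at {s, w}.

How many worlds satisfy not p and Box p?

s: not p is F, Box p is T. ✗
u: not p is T, Box p is T. ✓
w: not p is F, Box p is T. ✗
Satisfying worlds: {u}.

1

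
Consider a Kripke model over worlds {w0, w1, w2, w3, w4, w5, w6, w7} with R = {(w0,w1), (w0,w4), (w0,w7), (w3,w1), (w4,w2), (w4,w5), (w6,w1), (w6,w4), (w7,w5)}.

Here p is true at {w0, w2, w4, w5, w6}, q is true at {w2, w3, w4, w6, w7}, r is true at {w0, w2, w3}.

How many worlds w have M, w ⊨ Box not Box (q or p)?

3

w0: successors {w1, w4, w7}; not Box (q or p) there: w1:F, w4:F, w7:F. ✗
w1: no successors, so Box not Box (q or p) holds vacuously. ✓
w2: no successors, so Box not Box (q or p) holds vacuously. ✓
w3: successors {w1}; not Box (q or p) there: w1:F. ✗
w4: successors {w2, w5}; not Box (q or p) there: w2:F, w5:F. ✗
w5: no successors, so Box not Box (q or p) holds vacuously. ✓
w6: successors {w1, w4}; not Box (q or p) there: w1:F, w4:F. ✗
w7: successors {w5}; not Box (q or p) there: w5:F. ✗
Satisfying worlds: {w1, w2, w5}.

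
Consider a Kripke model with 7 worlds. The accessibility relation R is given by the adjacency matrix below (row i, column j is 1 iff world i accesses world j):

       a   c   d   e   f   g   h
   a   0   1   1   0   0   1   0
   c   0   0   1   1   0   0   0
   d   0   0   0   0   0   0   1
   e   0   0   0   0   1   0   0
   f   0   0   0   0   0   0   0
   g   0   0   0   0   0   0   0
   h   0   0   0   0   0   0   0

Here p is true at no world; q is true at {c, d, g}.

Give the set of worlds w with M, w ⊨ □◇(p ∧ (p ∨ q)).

{f, g, h}

a: successors {c, d, g}; ◇(p ∧ (p ∨ q)) there: c:F, d:F, g:F. ✗
c: successors {d, e}; ◇(p ∧ (p ∨ q)) there: d:F, e:F. ✗
d: successors {h}; ◇(p ∧ (p ∨ q)) there: h:F. ✗
e: successors {f}; ◇(p ∧ (p ∨ q)) there: f:F. ✗
f: no successors, so □◇(p ∧ (p ∨ q)) holds vacuously. ✓
g: no successors, so □◇(p ∧ (p ∨ q)) holds vacuously. ✓
h: no successors, so □◇(p ∧ (p ∨ q)) holds vacuously. ✓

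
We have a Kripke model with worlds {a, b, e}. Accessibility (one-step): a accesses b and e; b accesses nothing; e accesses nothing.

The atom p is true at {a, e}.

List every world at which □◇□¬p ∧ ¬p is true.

{b}

a: □◇□¬p is F, ¬p is F. ✗
b: □◇□¬p is T, ¬p is T. ✓
e: □◇□¬p is T, ¬p is F. ✗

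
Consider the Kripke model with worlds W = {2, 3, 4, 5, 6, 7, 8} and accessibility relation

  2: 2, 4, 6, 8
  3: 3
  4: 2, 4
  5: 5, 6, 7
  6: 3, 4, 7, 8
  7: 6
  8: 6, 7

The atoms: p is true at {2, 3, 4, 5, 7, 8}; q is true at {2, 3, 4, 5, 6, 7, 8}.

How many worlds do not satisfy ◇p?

2: successors {2, 4, 6, 8}; p there: 2:T, 4:T, 6:F, 8:T. ✓
3: successors {3}; p there: 3:T. ✓
4: successors {2, 4}; p there: 2:T, 4:T. ✓
5: successors {5, 6, 7}; p there: 5:T, 6:F, 7:T. ✓
6: successors {3, 4, 7, 8}; p there: 3:T, 4:T, 7:T, 8:T. ✓
7: successors {6}; p there: 6:F. ✗
8: successors {6, 7}; p there: 6:F, 7:T. ✓
Satisfying worlds: {2, 3, 4, 5, 6, 8}.
So ◇p fails at the other 1 world.

1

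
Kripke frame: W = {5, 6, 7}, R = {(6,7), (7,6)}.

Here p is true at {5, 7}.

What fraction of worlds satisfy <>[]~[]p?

5: no successors, so <>[]~[]p fails. ✗
6: successors {7}; []~[]p there: 7:F. ✗
7: successors {6}; []~[]p there: 6:T. ✓
That's 1 of 3 worlds, so 1/3.

1/3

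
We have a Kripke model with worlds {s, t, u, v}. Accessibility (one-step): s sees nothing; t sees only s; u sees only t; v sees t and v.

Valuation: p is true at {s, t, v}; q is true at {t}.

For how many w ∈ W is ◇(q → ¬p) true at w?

s: no successors, so ◇(q → ¬p) fails. ✗
t: successors {s}; q → ¬p there: s:T. ✓
u: successors {t}; q → ¬p there: t:F. ✗
v: successors {t, v}; q → ¬p there: t:F, v:T. ✓
Satisfying worlds: {t, v}.

2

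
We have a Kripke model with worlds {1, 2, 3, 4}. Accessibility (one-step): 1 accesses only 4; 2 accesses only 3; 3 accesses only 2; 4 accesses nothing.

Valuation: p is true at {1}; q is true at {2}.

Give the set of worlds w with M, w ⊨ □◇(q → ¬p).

{2, 3, 4}

1: successors {4}; ◇(q → ¬p) there: 4:F. ✗
2: successors {3}; ◇(q → ¬p) there: 3:T. ✓
3: successors {2}; ◇(q → ¬p) there: 2:T. ✓
4: no successors, so □◇(q → ¬p) holds vacuously. ✓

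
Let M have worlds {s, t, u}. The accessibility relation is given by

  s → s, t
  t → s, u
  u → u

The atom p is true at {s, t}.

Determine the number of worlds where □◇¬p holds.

s: successors {s, t}; ◇¬p there: s:F, t:T. ✗
t: successors {s, u}; ◇¬p there: s:F, u:T. ✗
u: successors {u}; ◇¬p there: u:T. ✓
Satisfying worlds: {u}.

1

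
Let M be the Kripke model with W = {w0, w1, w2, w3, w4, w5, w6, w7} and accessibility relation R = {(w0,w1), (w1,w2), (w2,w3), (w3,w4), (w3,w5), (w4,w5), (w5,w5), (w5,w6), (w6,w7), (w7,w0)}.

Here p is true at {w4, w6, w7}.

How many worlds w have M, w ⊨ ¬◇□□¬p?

w0: ◇□□¬p is T. ✗
w1: ◇□□¬p is F. ✓
w2: ◇□□¬p is F. ✓
w3: ◇□□¬p is F. ✓
w4: ◇□□¬p is F. ✓
w5: ◇□□¬p is T. ✗
w6: ◇□□¬p is T. ✗
w7: ◇□□¬p is T. ✗
Satisfying worlds: {w1, w2, w3, w4}.

4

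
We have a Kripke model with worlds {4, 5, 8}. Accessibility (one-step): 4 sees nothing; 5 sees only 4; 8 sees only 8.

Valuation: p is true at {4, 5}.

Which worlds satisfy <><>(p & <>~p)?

4: no successors, so <><>(p & <>~p) fails. ✗
5: successors {4}; <>(p & <>~p) there: 4:F. ✗
8: successors {8}; <>(p & <>~p) there: 8:F. ✗

∅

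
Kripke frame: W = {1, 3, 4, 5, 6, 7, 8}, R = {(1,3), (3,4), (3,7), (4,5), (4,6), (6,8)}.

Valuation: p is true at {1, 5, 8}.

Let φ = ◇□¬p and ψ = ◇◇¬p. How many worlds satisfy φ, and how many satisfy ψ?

For ◇□¬p:
1: successors {3}; □¬p there: 3:T. ✓
3: successors {4, 7}; □¬p there: 4:F, 7:T. ✓
4: successors {5, 6}; □¬p there: 5:T, 6:F. ✓
5: no successors, so ◇□¬p fails. ✗
6: successors {8}; □¬p there: 8:T. ✓
7: no successors, so ◇□¬p fails. ✗
8: no successors, so ◇□¬p fails. ✗
— 4 worlds.
For ◇◇¬p:
1: successors {3}; ◇¬p there: 3:T. ✓
3: successors {4, 7}; ◇¬p there: 4:T, 7:F. ✓
4: successors {5, 6}; ◇¬p there: 5:F, 6:F. ✗
5: no successors, so ◇◇¬p fails. ✗
6: successors {8}; ◇¬p there: 8:F. ✗
7: no successors, so ◇◇¬p fails. ✗
8: no successors, so ◇◇¬p fails. ✗
— 2 worlds.

4 and 2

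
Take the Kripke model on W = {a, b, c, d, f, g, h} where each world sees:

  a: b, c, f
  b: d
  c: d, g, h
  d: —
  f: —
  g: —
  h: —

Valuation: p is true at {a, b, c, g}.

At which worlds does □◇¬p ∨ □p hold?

a: □◇¬p is F, □p is F. ✗
b: □◇¬p is F, □p is F. ✗
c: □◇¬p is F, □p is F. ✗
d: □◇¬p is T, □p is T. ✓
f: □◇¬p is T, □p is T. ✓
g: □◇¬p is T, □p is T. ✓
h: □◇¬p is T, □p is T. ✓

{d, f, g, h}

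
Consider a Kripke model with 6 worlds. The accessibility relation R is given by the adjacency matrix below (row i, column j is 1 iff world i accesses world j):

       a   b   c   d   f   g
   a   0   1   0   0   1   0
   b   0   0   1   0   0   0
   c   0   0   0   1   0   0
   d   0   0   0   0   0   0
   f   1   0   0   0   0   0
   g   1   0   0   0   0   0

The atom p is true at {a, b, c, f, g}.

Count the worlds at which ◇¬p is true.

a: successors {b, f}; ¬p there: b:F, f:F. ✗
b: successors {c}; ¬p there: c:F. ✗
c: successors {d}; ¬p there: d:T. ✓
d: no successors, so ◇¬p fails. ✗
f: successors {a}; ¬p there: a:F. ✗
g: successors {a}; ¬p there: a:F. ✗
Satisfying worlds: {c}.

1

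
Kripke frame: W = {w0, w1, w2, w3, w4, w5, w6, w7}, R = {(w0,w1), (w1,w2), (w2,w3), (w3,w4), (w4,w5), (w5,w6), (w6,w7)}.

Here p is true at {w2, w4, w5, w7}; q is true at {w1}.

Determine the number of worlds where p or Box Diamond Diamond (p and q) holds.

4

w0: p is F, Box Diamond Diamond (p and q) is F. ✗
w1: p is F, Box Diamond Diamond (p and q) is F. ✗
w2: p is T, Box Diamond Diamond (p and q) is F. ✓
w3: p is F, Box Diamond Diamond (p and q) is F. ✗
w4: p is T, Box Diamond Diamond (p and q) is F. ✓
w5: p is T, Box Diamond Diamond (p and q) is F. ✓
w6: p is F, Box Diamond Diamond (p and q) is F. ✗
w7: p is T, Box Diamond Diamond (p and q) is T. ✓
Satisfying worlds: {w2, w4, w5, w7}.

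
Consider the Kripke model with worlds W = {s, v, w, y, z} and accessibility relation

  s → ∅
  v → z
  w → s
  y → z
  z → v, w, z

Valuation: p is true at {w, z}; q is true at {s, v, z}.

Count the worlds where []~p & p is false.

s: []~p is T, p is F. ✗
v: []~p is F, p is F. ✗
w: []~p is T, p is T. ✓
y: []~p is F, p is F. ✗
z: []~p is F, p is T. ✗
Satisfying worlds: {w}.
So []~p & p fails at the other 4 worlds.

4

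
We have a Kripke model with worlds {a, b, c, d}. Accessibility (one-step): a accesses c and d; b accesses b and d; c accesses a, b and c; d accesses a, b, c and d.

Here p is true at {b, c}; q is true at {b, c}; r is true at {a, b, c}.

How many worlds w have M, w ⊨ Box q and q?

0

a: Box q is F, q is F. ✗
b: Box q is F, q is T. ✗
c: Box q is F, q is T. ✗
d: Box q is F, q is F. ✗
Satisfying worlds: ∅.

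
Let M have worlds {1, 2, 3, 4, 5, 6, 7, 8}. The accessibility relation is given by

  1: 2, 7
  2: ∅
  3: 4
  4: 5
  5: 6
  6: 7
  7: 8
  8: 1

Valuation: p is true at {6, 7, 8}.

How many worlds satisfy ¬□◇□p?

1: □◇□p is F. ✓
2: □◇□p is T. ✗
3: □◇□p is T. ✗
4: □◇□p is T. ✗
5: □◇□p is T. ✗
6: □◇□p is F. ✓
7: □◇□p is F. ✓
8: □◇□p is T. ✗
Satisfying worlds: {1, 6, 7}.

3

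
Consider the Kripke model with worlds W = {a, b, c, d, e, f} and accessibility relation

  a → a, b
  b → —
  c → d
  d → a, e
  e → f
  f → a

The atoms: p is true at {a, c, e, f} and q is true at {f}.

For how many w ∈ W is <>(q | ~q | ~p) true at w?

a: successors {a, b}; q | ~q | ~p there: a:T, b:T. ✓
b: no successors, so <>(q | ~q | ~p) fails. ✗
c: successors {d}; q | ~q | ~p there: d:T. ✓
d: successors {a, e}; q | ~q | ~p there: a:T, e:T. ✓
e: successors {f}; q | ~q | ~p there: f:T. ✓
f: successors {a}; q | ~q | ~p there: a:T. ✓
Satisfying worlds: {a, c, d, e, f}.

5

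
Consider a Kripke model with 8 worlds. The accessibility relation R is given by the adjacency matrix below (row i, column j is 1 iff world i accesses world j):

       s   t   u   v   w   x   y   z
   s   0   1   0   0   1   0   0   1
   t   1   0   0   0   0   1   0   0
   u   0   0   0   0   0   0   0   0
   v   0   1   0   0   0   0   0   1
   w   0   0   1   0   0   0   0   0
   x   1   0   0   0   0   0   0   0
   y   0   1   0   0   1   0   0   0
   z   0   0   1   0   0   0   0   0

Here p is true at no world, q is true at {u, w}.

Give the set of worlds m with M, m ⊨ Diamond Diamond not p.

s: successors {t, w, z}; Diamond not p there: t:T, w:T, z:T. ✓
t: successors {s, x}; Diamond not p there: s:T, x:T. ✓
u: no successors, so Diamond Diamond not p fails. ✗
v: successors {t, z}; Diamond not p there: t:T, z:T. ✓
w: successors {u}; Diamond not p there: u:F. ✗
x: successors {s}; Diamond not p there: s:T. ✓
y: successors {t, w}; Diamond not p there: t:T, w:T. ✓
z: successors {u}; Diamond not p there: u:F. ✗

{s, t, v, x, y}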